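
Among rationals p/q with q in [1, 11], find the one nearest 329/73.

9/2

Expand x = 329/73 as a continued fraction with the Euclidean algorithm:
  329 = 4*73 + 37, so a_0 = 4.
  73 = 1*37 + 36, so a_1 = 1.
  37 = 1*36 + 1, so a_2 = 1.
  36 = 36*1 + 0, so a_3 = 36.
so x = [4; 1, 1, 36].
Convergents (p_i = a_i*p_{i-1} + p_{i-2}, q_i = a_i*q_{i-1} + q_{i-2} with p_{-2}=0, p_{-1}=1, q_{-2}=1, q_{-1}=0), until the denominator exceeds 11:
  i=0: a_0=4, p_0 = 4*1 + 0 = 4, q_0 = 4*0 + 1 = 1.
  i=1: a_1=1, p_1 = 1*4 + 1 = 5, q_1 = 1*1 + 0 = 1.
  i=2: a_2=1, p_2 = 1*5 + 4 = 9, q_2 = 1*1 + 1 = 2.
  i=3: a_3=36, p_3 = 36*9 + 5 = 329, q_3 = 36*2 + 1 = 73.
q_3 = 73 > 11, so the last convergent with denominator <= 11 is p_2/q_2 = 9/2.
The closest fraction with denominator <= 11 is either p_2/q_2 or the intermediate fraction (k*p_2 + p_1)/(k*q_2 + q_1) with the largest k >= 1 whose denominator stays <= 11; these approach x as k grows, and every other convergent or intermediate fraction in range is farther away.
Largest k: floor((11 - q_1)/q_2) = floor((11 - 1)/2) = 5.
That gives (5*9 + 5)/(5*2 + 1) = 50/11.
Compare the errors: |x - 9/2| = |329*2 - 9*73|/(73*2) = 1/146, and |x - 50/11| = |329*11 - 50*73|/(73*11) = 31/803.
Cross-multiplying, 1*803 = 803 < 4526 = 31*146, so 1/146 is smaller: the convergent 9/2 is closer to x than 50/11.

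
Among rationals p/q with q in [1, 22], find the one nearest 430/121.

Expand x = 430/121 as a continued fraction with the Euclidean algorithm:
  430 = 3*121 + 67, so a_0 = 3.
  121 = 1*67 + 54, so a_1 = 1.
  67 = 1*54 + 13, so a_2 = 1.
  54 = 4*13 + 2, so a_3 = 4.
  13 = 6*2 + 1, so a_4 = 6.
  2 = 2*1 + 0, so a_5 = 2.
so x = [3; 1, 1, 4, 6, 2].
Convergents (p_i = a_i*p_{i-1} + p_{i-2}, q_i = a_i*q_{i-1} + q_{i-2} with p_{-2}=0, p_{-1}=1, q_{-2}=1, q_{-1}=0), until the denominator exceeds 22:
  i=0: a_0=3, p_0 = 3*1 + 0 = 3, q_0 = 3*0 + 1 = 1.
  i=1: a_1=1, p_1 = 1*3 + 1 = 4, q_1 = 1*1 + 0 = 1.
  i=2: a_2=1, p_2 = 1*4 + 3 = 7, q_2 = 1*1 + 1 = 2.
  i=3: a_3=4, p_3 = 4*7 + 4 = 32, q_3 = 4*2 + 1 = 9.
  i=4: a_4=6, p_4 = 6*32 + 7 = 199, q_4 = 6*9 + 2 = 56.
q_4 = 56 > 22, so the last convergent with denominator <= 22 is p_3/q_3 = 32/9.
The closest fraction with denominator <= 22 is either p_3/q_3 or the intermediate fraction (k*p_3 + p_2)/(k*q_3 + q_2) with the largest k >= 1 whose denominator stays <= 22; these approach x as k grows, and every other convergent or intermediate fraction in range is farther away.
Largest k: floor((22 - q_2)/q_3) = floor((22 - 2)/9) = 2.
That gives (2*32 + 7)/(2*9 + 2) = 71/20.
Compare the errors: |x - 32/9| = |430*9 - 32*121|/(121*9) = 2/1089, and |x - 71/20| = |430*20 - 71*121|/(121*20) = 9/2420.
Cross-multiplying, 2*2420 = 4840 < 9801 = 9*1089, so 2/1089 is smaller: the convergent 32/9 is closer to x than 71/20.

32/9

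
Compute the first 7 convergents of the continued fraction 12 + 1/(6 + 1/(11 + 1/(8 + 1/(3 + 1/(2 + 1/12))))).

Using the convergent recurrence p_i = a_i*p_{i-1} + p_{i-2}, q_i = a_i*q_{i-1} + q_{i-2} with p_{-2}=0, p_{-1}=1, q_{-2}=1, q_{-1}=0:
  i=0: a_0=12, p_0 = 12*1 + 0 = 12, q_0 = 12*0 + 1 = 1.
  i=1: a_1=6, p_1 = 6*12 + 1 = 73, q_1 = 6*1 + 0 = 6.
  i=2: a_2=11, p_2 = 11*73 + 12 = 815, q_2 = 11*6 + 1 = 67.
  i=3: a_3=8, p_3 = 8*815 + 73 = 6593, q_3 = 8*67 + 6 = 542.
  i=4: a_4=3, p_4 = 3*6593 + 815 = 20594, q_4 = 3*542 + 67 = 1693.
  i=5: a_5=2, p_5 = 2*20594 + 6593 = 47781, q_5 = 2*1693 + 542 = 3928.
  i=6: a_6=12, p_6 = 12*47781 + 20594 = 593966, q_6 = 12*3928 + 1693 = 48829.

12/1, 73/6, 815/67, 6593/542, 20594/1693, 47781/3928, 593966/48829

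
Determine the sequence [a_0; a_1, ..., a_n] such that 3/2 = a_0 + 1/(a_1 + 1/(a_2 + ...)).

Run the Euclidean algorithm on 3 and 2; the successive quotients are the partial quotients a_0, a_1, ... (each step inverts the fractional part left over by the previous one):
  3 = 1*2 + 1, so a_0 = 1.
  2 = 2*1 + 0, so a_1 = 2.
The remainder reaches 0 after 2 divisions, so the expansion has 2 partial quotients, read off in order.

[1; 2]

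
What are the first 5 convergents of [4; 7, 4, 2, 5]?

4/1, 29/7, 120/29, 269/65, 1465/354

Using the convergent recurrence p_i = a_i*p_{i-1} + p_{i-2}, q_i = a_i*q_{i-1} + q_{i-2} with p_{-2}=0, p_{-1}=1, q_{-2}=1, q_{-1}=0:
  i=0: a_0=4, p_0 = 4*1 + 0 = 4, q_0 = 4*0 + 1 = 1.
  i=1: a_1=7, p_1 = 7*4 + 1 = 29, q_1 = 7*1 + 0 = 7.
  i=2: a_2=4, p_2 = 4*29 + 4 = 120, q_2 = 4*7 + 1 = 29.
  i=3: a_3=2, p_3 = 2*120 + 29 = 269, q_3 = 2*29 + 7 = 65.
  i=4: a_4=5, p_4 = 5*269 + 120 = 1465, q_4 = 5*65 + 29 = 354.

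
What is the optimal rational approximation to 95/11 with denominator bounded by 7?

Expand x = 95/11 as a continued fraction with the Euclidean algorithm:
  95 = 8*11 + 7, so a_0 = 8.
  11 = 1*7 + 4, so a_1 = 1.
  7 = 1*4 + 3, so a_2 = 1.
  4 = 1*3 + 1, so a_3 = 1.
  3 = 3*1 + 0, so a_4 = 3.
so x = [8; 1, 1, 1, 3].
Convergents (p_i = a_i*p_{i-1} + p_{i-2}, q_i = a_i*q_{i-1} + q_{i-2} with p_{-2}=0, p_{-1}=1, q_{-2}=1, q_{-1}=0), until the denominator exceeds 7:
  i=0: a_0=8, p_0 = 8*1 + 0 = 8, q_0 = 8*0 + 1 = 1.
  i=1: a_1=1, p_1 = 1*8 + 1 = 9, q_1 = 1*1 + 0 = 1.
  i=2: a_2=1, p_2 = 1*9 + 8 = 17, q_2 = 1*1 + 1 = 2.
  i=3: a_3=1, p_3 = 1*17 + 9 = 26, q_3 = 1*2 + 1 = 3.
  i=4: a_4=3, p_4 = 3*26 + 17 = 95, q_4 = 3*3 + 2 = 11.
q_4 = 11 > 7, so the last convergent with denominator <= 7 is p_3/q_3 = 26/3.
The closest fraction with denominator <= 7 is either p_3/q_3 or the intermediate fraction (k*p_3 + p_2)/(k*q_3 + q_2) with the largest k >= 1 whose denominator stays <= 7; these approach x as k grows, and every other convergent or intermediate fraction in range is farther away.
Largest k: floor((7 - q_2)/q_3) = floor((7 - 2)/3) = 1.
That gives (1*26 + 17)/(1*3 + 2) = 43/5.
Compare the errors: |x - 26/3| = |95*3 - 26*11|/(11*3) = 1/33, and |x - 43/5| = |95*5 - 43*11|/(11*5) = 2/55.
Cross-multiplying, 1*55 = 55 < 66 = 2*33, so 1/33 is smaller: the convergent 26/3 is closer to x than 43/5.

26/3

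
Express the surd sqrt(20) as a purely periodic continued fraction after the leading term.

[4; (2, 8)]

Write x_i = (sqrt(20) + m_i)/d_i with (m_0, d_0) = (0, 1). a_0 = floor(sqrt(20)) = 4, since 4^2 = 16 <= 20 < 25 = 5^2.
Iterate m_{i+1} = d_i*a_i - m_i, d_{i+1} = (20 - m_{i+1}^2)/d_i, a_{i+1} = floor((a_0 + m_{i+1})/d_{i+1}):
  m_1 = 1*4 - 0 = 4, d_1 = (20 - 4^2)/1 = 4/1 = 4, a_1 = floor((4 + 4)/4) = 2.
  m_2 = 4*2 - 4 = 4, d_2 = (20 - 4^2)/4 = 4/4 = 1, a_2 = floor((4 + 4)/1) = 8.
  m_3 = 1*8 - 4 = 4, d_3 = (20 - 4^2)/1 = 4/1 = 4: (m_3, d_3) = (m_1, d_1) = (4, 4), so from here the quotients repeat a_1, a_2; the period length is 2.
Hence the expansion of sqrt(20) is a_0 = 4 followed by the repeating block 2, 8 (period 2).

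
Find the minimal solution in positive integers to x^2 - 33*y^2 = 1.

First expand sqrt(33) as a continued fraction. With x_i = (sqrt(33) + m_i)/d_i and (m_0, d_0) = (0, 1): a_0 = floor(sqrt(33)) = 5, since 5^2 = 25 <= 33 < 36 = 6^2.
Iterate m_{i+1} = d_i*a_i - m_i, d_{i+1} = (33 - m_{i+1}^2)/d_i, a_{i+1} = floor((a_0 + m_{i+1})/d_{i+1}):
  m_1 = 1*5 - 0 = 5, d_1 = (33 - 5^2)/1 = 8/1 = 8, a_1 = floor((5 + 5)/8) = 1.
  m_2 = 8*1 - 5 = 3, d_2 = (33 - 3^2)/8 = 24/8 = 3, a_2 = floor((5 + 3)/3) = 2.
  m_3 = 3*2 - 3 = 3, d_3 = (33 - 3^2)/3 = 24/3 = 8, a_3 = floor((5 + 3)/8) = 1.
  m_4 = 8*1 - 3 = 5, d_4 = (33 - 5^2)/8 = 8/8 = 1, a_4 = floor((5 + 5)/1) = 10.
  m_5 = 1*10 - 5 = 5, d_5 = (33 - 5^2)/1 = 8/1 = 8: (m_5, d_5) = (m_1, d_1) = (5, 8), so from here the quotients repeat a_1, ..., a_4; the period length is 4.
So sqrt(33) = [5; (1, 2, 1, 10)] with period length k = 4.
k is even, so the fundamental solution of x^2 - 33y^2 = 1 is (p_{k-1}, q_{k-1}) = (p_3, q_3); compute convergents through index 3.
Convergents (p_i = a_i*p_{i-1} + p_{i-2}, q_i = a_i*q_{i-1} + q_{i-2} with p_{-2}=0, p_{-1}=1, q_{-2}=1, q_{-1}=0):
  i=0: a_0=5, p_0 = 5*1 + 0 = 5, q_0 = 5*0 + 1 = 1.
  i=1: a_1=1, p_1 = 1*5 + 1 = 6, q_1 = 1*1 + 0 = 1.
  i=2: a_2=2, p_2 = 2*6 + 5 = 17, q_2 = 2*1 + 1 = 3.
  i=3: a_3=1, p_3 = 1*17 + 6 = 23, q_3 = 1*3 + 1 = 4.
Check: 23^2 - 33*4^2 = 529 - 528 = 1, so (x, y) = (23, 4) solves the equation, and by the theorem it is the least positive solution.

(x, y) = (23, 4)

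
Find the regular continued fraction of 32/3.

[10; 1, 2]

Run the Euclidean algorithm on 32 and 3; the successive quotients are the partial quotients a_0, a_1, ... (each step inverts the fractional part left over by the previous one):
  32 = 10*3 + 2, so a_0 = 10.
  3 = 1*2 + 1, so a_1 = 1.
  2 = 2*1 + 0, so a_2 = 2.
The remainder reaches 0 after 3 divisions, so the expansion has 3 partial quotients, read off in order.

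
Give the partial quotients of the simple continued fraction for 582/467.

[1; 4, 16, 2, 3]

Run the Euclidean algorithm on 582 and 467; the successive quotients are the partial quotients a_0, a_1, ... (each step inverts the fractional part left over by the previous one):
  582 = 1*467 + 115, so a_0 = 1.
  467 = 4*115 + 7, so a_1 = 4.
  115 = 16*7 + 3, so a_2 = 16.
  7 = 2*3 + 1, so a_3 = 2.
  3 = 3*1 + 0, so a_4 = 3.
The remainder reaches 0 after 5 divisions, so the expansion has 5 partial quotients, read off in order.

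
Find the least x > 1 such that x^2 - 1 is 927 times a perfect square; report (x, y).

(x, y) = (227528, 7473)

First expand sqrt(927) as a continued fraction. With x_i = (sqrt(927) + m_i)/d_i and (m_0, d_0) = (0, 1): a_0 = floor(sqrt(927)) = 30, since 30^2 = 900 <= 927 < 961 = 31^2.
Iterate m_{i+1} = d_i*a_i - m_i, d_{i+1} = (927 - m_{i+1}^2)/d_i, a_{i+1} = floor((a_0 + m_{i+1})/d_{i+1}):
  m_1 = 1*30 - 0 = 30, d_1 = (927 - 30^2)/1 = 27/1 = 27, a_1 = floor((30 + 30)/27) = 2.
  m_2 = 27*2 - 30 = 24, d_2 = (927 - 24^2)/27 = 351/27 = 13, a_2 = floor((30 + 24)/13) = 4.
  m_3 = 13*4 - 24 = 28, d_3 = (927 - 28^2)/13 = 143/13 = 11, a_3 = floor((30 + 28)/11) = 5.
  m_4 = 11*5 - 28 = 27, d_4 = (927 - 27^2)/11 = 198/11 = 18, a_4 = floor((30 + 27)/18) = 3.
  m_5 = 18*3 - 27 = 27, d_5 = (927 - 27^2)/18 = 198/18 = 11, a_5 = floor((30 + 27)/11) = 5.
  m_6 = 11*5 - 27 = 28, d_6 = (927 - 28^2)/11 = 143/11 = 13, a_6 = floor((30 + 28)/13) = 4.
  m_7 = 13*4 - 28 = 24, d_7 = (927 - 24^2)/13 = 351/13 = 27, a_7 = floor((30 + 24)/27) = 2.
  m_8 = 27*2 - 24 = 30, d_8 = (927 - 30^2)/27 = 27/27 = 1, a_8 = floor((30 + 30)/1) = 60.
  m_9 = 1*60 - 30 = 30, d_9 = (927 - 30^2)/1 = 27/1 = 27: (m_9, d_9) = (m_1, d_1) = (30, 27), so from here the quotients repeat a_1, ..., a_8; the period length is 8.
So sqrt(927) = [30; (2, 4, 5, 3, 5, 4, 2, 60)] with period length k = 8.
k is even, so the fundamental solution of x^2 - 927y^2 = 1 is (p_{k-1}, q_{k-1}) = (p_7, q_7); compute convergents through index 7.
Convergents (p_i = a_i*p_{i-1} + p_{i-2}, q_i = a_i*q_{i-1} + q_{i-2} with p_{-2}=0, p_{-1}=1, q_{-2}=1, q_{-1}=0):
  i=0: a_0=30, p_0 = 30*1 + 0 = 30, q_0 = 30*0 + 1 = 1.
  i=1: a_1=2, p_1 = 2*30 + 1 = 61, q_1 = 2*1 + 0 = 2.
  i=2: a_2=4, p_2 = 4*61 + 30 = 274, q_2 = 4*2 + 1 = 9.
  i=3: a_3=5, p_3 = 5*274 + 61 = 1431, q_3 = 5*9 + 2 = 47.
  i=4: a_4=3, p_4 = 3*1431 + 274 = 4567, q_4 = 3*47 + 9 = 150.
  i=5: a_5=5, p_5 = 5*4567 + 1431 = 24266, q_5 = 5*150 + 47 = 797.
  i=6: a_6=4, p_6 = 4*24266 + 4567 = 101631, q_6 = 4*797 + 150 = 3338.
  i=7: a_7=2, p_7 = 2*101631 + 24266 = 227528, q_7 = 2*3338 + 797 = 7473.
Check: 227528^2 - 927*7473^2 = 51768990784 - 51768990783 = 1, so (x, y) = (227528, 7473) solves the equation, and by the theorem it is the least positive solution.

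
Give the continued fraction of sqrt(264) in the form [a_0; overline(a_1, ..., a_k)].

[16; overline(4, 32)]

Write x_i = (sqrt(264) + m_i)/d_i with (m_0, d_0) = (0, 1). a_0 = floor(sqrt(264)) = 16, since 16^2 = 256 <= 264 < 289 = 17^2.
Iterate m_{i+1} = d_i*a_i - m_i, d_{i+1} = (264 - m_{i+1}^2)/d_i, a_{i+1} = floor((a_0 + m_{i+1})/d_{i+1}):
  m_1 = 1*16 - 0 = 16, d_1 = (264 - 16^2)/1 = 8/1 = 8, a_1 = floor((16 + 16)/8) = 4.
  m_2 = 8*4 - 16 = 16, d_2 = (264 - 16^2)/8 = 8/8 = 1, a_2 = floor((16 + 16)/1) = 32.
  m_3 = 1*32 - 16 = 16, d_3 = (264 - 16^2)/1 = 8/1 = 8: (m_3, d_3) = (m_1, d_1) = (16, 8), so from here the quotients repeat a_1, a_2; the period length is 2.
Hence the expansion of sqrt(264) is a_0 = 16 followed by the repeating block 4, 32 (period 2).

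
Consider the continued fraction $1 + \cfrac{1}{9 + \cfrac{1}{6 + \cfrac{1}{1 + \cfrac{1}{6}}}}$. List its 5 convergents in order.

Using the convergent recurrence p_i = a_i*p_{i-1} + p_{i-2}, q_i = a_i*q_{i-1} + q_{i-2} with p_{-2}=0, p_{-1}=1, q_{-2}=1, q_{-1}=0:
  i=0: a_0=1, p_0 = 1*1 + 0 = 1, q_0 = 1*0 + 1 = 1.
  i=1: a_1=9, p_1 = 9*1 + 1 = 10, q_1 = 9*1 + 0 = 9.
  i=2: a_2=6, p_2 = 6*10 + 1 = 61, q_2 = 6*9 + 1 = 55.
  i=3: a_3=1, p_3 = 1*61 + 10 = 71, q_3 = 1*55 + 9 = 64.
  i=4: a_4=6, p_4 = 6*71 + 61 = 487, q_4 = 6*64 + 55 = 439.

1/1, 10/9, 61/55, 71/64, 487/439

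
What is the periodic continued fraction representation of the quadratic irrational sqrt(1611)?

Write x_i = (sqrt(1611) + m_i)/d_i with (m_0, d_0) = (0, 1). a_0 = floor(sqrt(1611)) = 40, since 40^2 = 1600 <= 1611 < 1681 = 41^2.
Iterate m_{i+1} = d_i*a_i - m_i, d_{i+1} = (1611 - m_{i+1}^2)/d_i, a_{i+1} = floor((a_0 + m_{i+1})/d_{i+1}):
  m_1 = 1*40 - 0 = 40, d_1 = (1611 - 40^2)/1 = 11/1 = 11, a_1 = floor((40 + 40)/11) = 7.
  m_2 = 11*7 - 40 = 37, d_2 = (1611 - 37^2)/11 = 242/11 = 22, a_2 = floor((40 + 37)/22) = 3.
  m_3 = 22*3 - 37 = 29, d_3 = (1611 - 29^2)/22 = 770/22 = 35, a_3 = floor((40 + 29)/35) = 1.
  m_4 = 35*1 - 29 = 6, d_4 = (1611 - 6^2)/35 = 1575/35 = 45, a_4 = floor((40 + 6)/45) = 1.
  m_5 = 45*1 - 6 = 39, d_5 = (1611 - 39^2)/45 = 90/45 = 2, a_5 = floor((40 + 39)/2) = 39.
  m_6 = 2*39 - 39 = 39, d_6 = (1611 - 39^2)/2 = 90/2 = 45, a_6 = floor((40 + 39)/45) = 1.
  m_7 = 45*1 - 39 = 6, d_7 = (1611 - 6^2)/45 = 1575/45 = 35, a_7 = floor((40 + 6)/35) = 1.
  m_8 = 35*1 - 6 = 29, d_8 = (1611 - 29^2)/35 = 770/35 = 22, a_8 = floor((40 + 29)/22) = 3.
  m_9 = 22*3 - 29 = 37, d_9 = (1611 - 37^2)/22 = 242/22 = 11, a_9 = floor((40 + 37)/11) = 7.
  m_10 = 11*7 - 37 = 40, d_10 = (1611 - 40^2)/11 = 11/11 = 1, a_10 = floor((40 + 40)/1) = 80.
  m_11 = 1*80 - 40 = 40, d_11 = (1611 - 40^2)/1 = 11/1 = 11: (m_11, d_11) = (m_1, d_1) = (40, 11), so from here the quotients repeat a_1, ..., a_10; the period length is 10.
Hence the expansion of sqrt(1611) is a_0 = 40 followed by the repeating block 7, 3, 1, 1, 39, 1, 1, 3, 7, 80 (period 10).

[40; (7, 3, 1, 1, 39, 1, 1, 3, 7, 80)]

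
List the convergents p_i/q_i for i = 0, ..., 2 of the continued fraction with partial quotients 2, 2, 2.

Using the convergent recurrence p_i = a_i*p_{i-1} + p_{i-2}, q_i = a_i*q_{i-1} + q_{i-2} with p_{-2}=0, p_{-1}=1, q_{-2}=1, q_{-1}=0:
  i=0: a_0=2, p_0 = 2*1 + 0 = 2, q_0 = 2*0 + 1 = 1.
  i=1: a_1=2, p_1 = 2*2 + 1 = 5, q_1 = 2*1 + 0 = 2.
  i=2: a_2=2, p_2 = 2*5 + 2 = 12, q_2 = 2*2 + 1 = 5.

2/1, 5/2, 12/5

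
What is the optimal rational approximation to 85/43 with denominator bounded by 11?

Expand x = 85/43 as a continued fraction with the Euclidean algorithm:
  85 = 1*43 + 42, so a_0 = 1.
  43 = 1*42 + 1, so a_1 = 1.
  42 = 42*1 + 0, so a_2 = 42.
so x = [1; 1, 42].
Convergents (p_i = a_i*p_{i-1} + p_{i-2}, q_i = a_i*q_{i-1} + q_{i-2} with p_{-2}=0, p_{-1}=1, q_{-2}=1, q_{-1}=0), until the denominator exceeds 11:
  i=0: a_0=1, p_0 = 1*1 + 0 = 1, q_0 = 1*0 + 1 = 1.
  i=1: a_1=1, p_1 = 1*1 + 1 = 2, q_1 = 1*1 + 0 = 1.
  i=2: a_2=42, p_2 = 42*2 + 1 = 85, q_2 = 42*1 + 1 = 43.
q_2 = 43 > 11, so the last convergent with denominator <= 11 is p_1/q_1 = 2/1.
The closest fraction with denominator <= 11 is either p_1/q_1 or the intermediate fraction (k*p_1 + p_0)/(k*q_1 + q_0) with the largest k >= 1 whose denominator stays <= 11; these approach x as k grows, and every other convergent or intermediate fraction in range is farther away.
Largest k: floor((11 - q_0)/q_1) = floor((11 - 1)/1) = 10.
That gives (10*2 + 1)/(10*1 + 1) = 21/11.
Compare the errors: |x - 2/1| = |85*1 - 2*43|/(43*1) = 1/43, and |x - 21/11| = |85*11 - 21*43|/(43*11) = 32/473.
Cross-multiplying, 1*473 = 473 < 1376 = 32*43, so 1/43 is smaller: the convergent 2/1 is closer to x than 21/11.

2/1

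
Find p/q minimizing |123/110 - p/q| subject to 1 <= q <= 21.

Expand x = 123/110 as a continued fraction with the Euclidean algorithm:
  123 = 1*110 + 13, so a_0 = 1.
  110 = 8*13 + 6, so a_1 = 8.
  13 = 2*6 + 1, so a_2 = 2.
  6 = 6*1 + 0, so a_3 = 6.
so x = [1; 8, 2, 6].
Convergents (p_i = a_i*p_{i-1} + p_{i-2}, q_i = a_i*q_{i-1} + q_{i-2} with p_{-2}=0, p_{-1}=1, q_{-2}=1, q_{-1}=0), until the denominator exceeds 21:
  i=0: a_0=1, p_0 = 1*1 + 0 = 1, q_0 = 1*0 + 1 = 1.
  i=1: a_1=8, p_1 = 8*1 + 1 = 9, q_1 = 8*1 + 0 = 8.
  i=2: a_2=2, p_2 = 2*9 + 1 = 19, q_2 = 2*8 + 1 = 17.
  i=3: a_3=6, p_3 = 6*19 + 9 = 123, q_3 = 6*17 + 8 = 110.
q_3 = 110 > 21, so the last convergent with denominator <= 21 is p_2/q_2 = 19/17.
The closest fraction with denominator <= 21 is either p_2/q_2 or the intermediate fraction (k*p_2 + p_1)/(k*q_2 + q_1) with the largest k >= 1 whose denominator stays <= 21; these approach x as k grows, and every other convergent or intermediate fraction in range is farther away.
Largest k: floor((21 - q_1)/q_2) = floor((21 - 8)/17) = 0.
Since k = 0, no intermediate fraction beyond p_2/q_2 has denominator <= 21, so the convergent 19/17 is the closest (its error is |123*17 - 19*110|/(110*17) = 1/1870).

19/17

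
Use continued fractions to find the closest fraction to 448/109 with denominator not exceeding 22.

37/9

Expand x = 448/109 as a continued fraction with the Euclidean algorithm:
  448 = 4*109 + 12, so a_0 = 4.
  109 = 9*12 + 1, so a_1 = 9.
  12 = 12*1 + 0, so a_2 = 12.
so x = [4; 9, 12].
Convergents (p_i = a_i*p_{i-1} + p_{i-2}, q_i = a_i*q_{i-1} + q_{i-2} with p_{-2}=0, p_{-1}=1, q_{-2}=1, q_{-1}=0), until the denominator exceeds 22:
  i=0: a_0=4, p_0 = 4*1 + 0 = 4, q_0 = 4*0 + 1 = 1.
  i=1: a_1=9, p_1 = 9*4 + 1 = 37, q_1 = 9*1 + 0 = 9.
  i=2: a_2=12, p_2 = 12*37 + 4 = 448, q_2 = 12*9 + 1 = 109.
q_2 = 109 > 22, so the last convergent with denominator <= 22 is p_1/q_1 = 37/9.
The closest fraction with denominator <= 22 is either p_1/q_1 or the intermediate fraction (k*p_1 + p_0)/(k*q_1 + q_0) with the largest k >= 1 whose denominator stays <= 22; these approach x as k grows, and every other convergent or intermediate fraction in range is farther away.
Largest k: floor((22 - q_0)/q_1) = floor((22 - 1)/9) = 2.
That gives (2*37 + 4)/(2*9 + 1) = 78/19.
Compare the errors: |x - 37/9| = |448*9 - 37*109|/(109*9) = 1/981, and |x - 78/19| = |448*19 - 78*109|/(109*19) = 10/2071.
Cross-multiplying, 1*2071 = 2071 < 9810 = 10*981, so 1/981 is smaller: the convergent 37/9 is closer to x than 78/19.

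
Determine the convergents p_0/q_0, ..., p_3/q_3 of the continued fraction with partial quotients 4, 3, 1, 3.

Using the convergent recurrence p_i = a_i*p_{i-1} + p_{i-2}, q_i = a_i*q_{i-1} + q_{i-2} with p_{-2}=0, p_{-1}=1, q_{-2}=1, q_{-1}=0:
  i=0: a_0=4, p_0 = 4*1 + 0 = 4, q_0 = 4*0 + 1 = 1.
  i=1: a_1=3, p_1 = 3*4 + 1 = 13, q_1 = 3*1 + 0 = 3.
  i=2: a_2=1, p_2 = 1*13 + 4 = 17, q_2 = 1*3 + 1 = 4.
  i=3: a_3=3, p_3 = 3*17 + 13 = 64, q_3 = 3*4 + 3 = 15.

4/1, 13/3, 17/4, 64/15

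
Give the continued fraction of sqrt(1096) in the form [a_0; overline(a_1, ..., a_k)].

Write x_i = (sqrt(1096) + m_i)/d_i with (m_0, d_0) = (0, 1). a_0 = floor(sqrt(1096)) = 33, since 33^2 = 1089 <= 1096 < 1156 = 34^2.
Iterate m_{i+1} = d_i*a_i - m_i, d_{i+1} = (1096 - m_{i+1}^2)/d_i, a_{i+1} = floor((a_0 + m_{i+1})/d_{i+1}):
  m_1 = 1*33 - 0 = 33, d_1 = (1096 - 33^2)/1 = 7/1 = 7, a_1 = floor((33 + 33)/7) = 9.
  m_2 = 7*9 - 33 = 30, d_2 = (1096 - 30^2)/7 = 196/7 = 28, a_2 = floor((33 + 30)/28) = 2.
  m_3 = 28*2 - 30 = 26, d_3 = (1096 - 26^2)/28 = 420/28 = 15, a_3 = floor((33 + 26)/15) = 3.
  m_4 = 15*3 - 26 = 19, d_4 = (1096 - 19^2)/15 = 735/15 = 49, a_4 = floor((33 + 19)/49) = 1.
  m_5 = 49*1 - 19 = 30, d_5 = (1096 - 30^2)/49 = 196/49 = 4, a_5 = floor((33 + 30)/4) = 15.
  m_6 = 4*15 - 30 = 30, d_6 = (1096 - 30^2)/4 = 196/4 = 49, a_6 = floor((33 + 30)/49) = 1.
  m_7 = 49*1 - 30 = 19, d_7 = (1096 - 19^2)/49 = 735/49 = 15, a_7 = floor((33 + 19)/15) = 3.
  m_8 = 15*3 - 19 = 26, d_8 = (1096 - 26^2)/15 = 420/15 = 28, a_8 = floor((33 + 26)/28) = 2.
  m_9 = 28*2 - 26 = 30, d_9 = (1096 - 30^2)/28 = 196/28 = 7, a_9 = floor((33 + 30)/7) = 9.
  m_10 = 7*9 - 30 = 33, d_10 = (1096 - 33^2)/7 = 7/7 = 1, a_10 = floor((33 + 33)/1) = 66.
  m_11 = 1*66 - 33 = 33, d_11 = (1096 - 33^2)/1 = 7/1 = 7: (m_11, d_11) = (m_1, d_1) = (33, 7), so from here the quotients repeat a_1, ..., a_10; the period length is 10.
Hence the expansion of sqrt(1096) is a_0 = 33 followed by the repeating block 9, 2, 3, 1, 15, 1, 3, 2, 9, 66 (period 10).

[33; overline(9, 2, 3, 1, 15, 1, 3, 2, 9, 66)]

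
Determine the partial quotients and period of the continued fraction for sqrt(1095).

Write x_i = (sqrt(1095) + m_i)/d_i with (m_0, d_0) = (0, 1). a_0 = floor(sqrt(1095)) = 33, since 33^2 = 1089 <= 1095 < 1156 = 34^2.
Iterate m_{i+1} = d_i*a_i - m_i, d_{i+1} = (1095 - m_{i+1}^2)/d_i, a_{i+1} = floor((a_0 + m_{i+1})/d_{i+1}):
  m_1 = 1*33 - 0 = 33, d_1 = (1095 - 33^2)/1 = 6/1 = 6, a_1 = floor((33 + 33)/6) = 11.
  m_2 = 6*11 - 33 = 33, d_2 = (1095 - 33^2)/6 = 6/6 = 1, a_2 = floor((33 + 33)/1) = 66.
  m_3 = 1*66 - 33 = 33, d_3 = (1095 - 33^2)/1 = 6/1 = 6: (m_3, d_3) = (m_1, d_1) = (33, 6), so from here the quotients repeat a_1, a_2; the period length is 2.
Hence the expansion of sqrt(1095) is a_0 = 33 followed by the repeating block 11, 66 (period 2).

[33; (11, 66)]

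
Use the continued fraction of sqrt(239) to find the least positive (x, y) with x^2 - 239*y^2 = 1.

(x, y) = (6195120, 400729)

First expand sqrt(239) as a continued fraction. With x_i = (sqrt(239) + m_i)/d_i and (m_0, d_0) = (0, 1): a_0 = floor(sqrt(239)) = 15, since 15^2 = 225 <= 239 < 256 = 16^2.
Iterate m_{i+1} = d_i*a_i - m_i, d_{i+1} = (239 - m_{i+1}^2)/d_i, a_{i+1} = floor((a_0 + m_{i+1})/d_{i+1}):
  m_1 = 1*15 - 0 = 15, d_1 = (239 - 15^2)/1 = 14/1 = 14, a_1 = floor((15 + 15)/14) = 2.
  m_2 = 14*2 - 15 = 13, d_2 = (239 - 13^2)/14 = 70/14 = 5, a_2 = floor((15 + 13)/5) = 5.
  m_3 = 5*5 - 13 = 12, d_3 = (239 - 12^2)/5 = 95/5 = 19, a_3 = floor((15 + 12)/19) = 1.
  m_4 = 19*1 - 12 = 7, d_4 = (239 - 7^2)/19 = 190/19 = 10, a_4 = floor((15 + 7)/10) = 2.
  m_5 = 10*2 - 7 = 13, d_5 = (239 - 13^2)/10 = 70/10 = 7, a_5 = floor((15 + 13)/7) = 4.
  m_6 = 7*4 - 13 = 15, d_6 = (239 - 15^2)/7 = 14/7 = 2, a_6 = floor((15 + 15)/2) = 15.
  m_7 = 2*15 - 15 = 15, d_7 = (239 - 15^2)/2 = 14/2 = 7, a_7 = floor((15 + 15)/7) = 4.
  m_8 = 7*4 - 15 = 13, d_8 = (239 - 13^2)/7 = 70/7 = 10, a_8 = floor((15 + 13)/10) = 2.
  m_9 = 10*2 - 13 = 7, d_9 = (239 - 7^2)/10 = 190/10 = 19, a_9 = floor((15 + 7)/19) = 1.
  m_10 = 19*1 - 7 = 12, d_10 = (239 - 12^2)/19 = 95/19 = 5, a_10 = floor((15 + 12)/5) = 5.
  m_11 = 5*5 - 12 = 13, d_11 = (239 - 13^2)/5 = 70/5 = 14, a_11 = floor((15 + 13)/14) = 2.
  m_12 = 14*2 - 13 = 15, d_12 = (239 - 15^2)/14 = 14/14 = 1, a_12 = floor((15 + 15)/1) = 30.
  m_13 = 1*30 - 15 = 15, d_13 = (239 - 15^2)/1 = 14/1 = 14: (m_13, d_13) = (m_1, d_1) = (15, 14), so from here the quotients repeat a_1, ..., a_12; the period length is 12.
So sqrt(239) = [15; (2, 5, 1, 2, 4, 15, 4, 2, 1, 5, 2, 30)] with period length k = 12.
k is even, so the fundamental solution of x^2 - 239y^2 = 1 is (p_{k-1}, q_{k-1}) = (p_11, q_11); compute convergents through index 11.
Convergents (p_i = a_i*p_{i-1} + p_{i-2}, q_i = a_i*q_{i-1} + q_{i-2} with p_{-2}=0, p_{-1}=1, q_{-2}=1, q_{-1}=0):
  i=0: a_0=15, p_0 = 15*1 + 0 = 15, q_0 = 15*0 + 1 = 1.
  i=1: a_1=2, p_1 = 2*15 + 1 = 31, q_1 = 2*1 + 0 = 2.
  i=2: a_2=5, p_2 = 5*31 + 15 = 170, q_2 = 5*2 + 1 = 11.
  i=3: a_3=1, p_3 = 1*170 + 31 = 201, q_3 = 1*11 + 2 = 13.
  i=4: a_4=2, p_4 = 2*201 + 170 = 572, q_4 = 2*13 + 11 = 37.
  i=5: a_5=4, p_5 = 4*572 + 201 = 2489, q_5 = 4*37 + 13 = 161.
  i=6: a_6=15, p_6 = 15*2489 + 572 = 37907, q_6 = 15*161 + 37 = 2452.
  i=7: a_7=4, p_7 = 4*37907 + 2489 = 154117, q_7 = 4*2452 + 161 = 9969.
  i=8: a_8=2, p_8 = 2*154117 + 37907 = 346141, q_8 = 2*9969 + 2452 = 22390.
  i=9: a_9=1, p_9 = 1*346141 + 154117 = 500258, q_9 = 1*22390 + 9969 = 32359.
  i=10: a_10=5, p_10 = 5*500258 + 346141 = 2847431, q_10 = 5*32359 + 22390 = 184185.
  i=11: a_11=2, p_11 = 2*2847431 + 500258 = 6195120, q_11 = 2*184185 + 32359 = 400729.
Check: 6195120^2 - 239*400729^2 = 38379511814400 - 38379511814399 = 1, so (x, y) = (6195120, 400729) solves the equation, and by the theorem it is the least positive solution.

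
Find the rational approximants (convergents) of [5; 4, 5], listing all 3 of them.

Using the convergent recurrence p_i = a_i*p_{i-1} + p_{i-2}, q_i = a_i*q_{i-1} + q_{i-2} with p_{-2}=0, p_{-1}=1, q_{-2}=1, q_{-1}=0:
  i=0: a_0=5, p_0 = 5*1 + 0 = 5, q_0 = 5*0 + 1 = 1.
  i=1: a_1=4, p_1 = 4*5 + 1 = 21, q_1 = 4*1 + 0 = 4.
  i=2: a_2=5, p_2 = 5*21 + 5 = 110, q_2 = 5*4 + 1 = 21.

5/1, 21/4, 110/21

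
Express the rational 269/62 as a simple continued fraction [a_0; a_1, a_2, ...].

[4; 2, 1, 20]

Run the Euclidean algorithm on 269 and 62; the successive quotients are the partial quotients a_0, a_1, ... (each step inverts the fractional part left over by the previous one):
  269 = 4*62 + 21, so a_0 = 4.
  62 = 2*21 + 20, so a_1 = 2.
  21 = 1*20 + 1, so a_2 = 1.
  20 = 20*1 + 0, so a_3 = 20.
The remainder reaches 0 after 4 divisions, so the expansion has 4 partial quotients, read off in order.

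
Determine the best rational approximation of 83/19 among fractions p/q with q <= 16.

Expand x = 83/19 as a continued fraction with the Euclidean algorithm:
  83 = 4*19 + 7, so a_0 = 4.
  19 = 2*7 + 5, so a_1 = 2.
  7 = 1*5 + 2, so a_2 = 1.
  5 = 2*2 + 1, so a_3 = 2.
  2 = 2*1 + 0, so a_4 = 2.
so x = [4; 2, 1, 2, 2].
Convergents (p_i = a_i*p_{i-1} + p_{i-2}, q_i = a_i*q_{i-1} + q_{i-2} with p_{-2}=0, p_{-1}=1, q_{-2}=1, q_{-1}=0), until the denominator exceeds 16:
  i=0: a_0=4, p_0 = 4*1 + 0 = 4, q_0 = 4*0 + 1 = 1.
  i=1: a_1=2, p_1 = 2*4 + 1 = 9, q_1 = 2*1 + 0 = 2.
  i=2: a_2=1, p_2 = 1*9 + 4 = 13, q_2 = 1*2 + 1 = 3.
  i=3: a_3=2, p_3 = 2*13 + 9 = 35, q_3 = 2*3 + 2 = 8.
  i=4: a_4=2, p_4 = 2*35 + 13 = 83, q_4 = 2*8 + 3 = 19.
q_4 = 19 > 16, so the last convergent with denominator <= 16 is p_3/q_3 = 35/8.
The closest fraction with denominator <= 16 is either p_3/q_3 or the intermediate fraction (k*p_3 + p_2)/(k*q_3 + q_2) with the largest k >= 1 whose denominator stays <= 16; these approach x as k grows, and every other convergent or intermediate fraction in range is farther away.
Largest k: floor((16 - q_2)/q_3) = floor((16 - 3)/8) = 1.
That gives (1*35 + 13)/(1*8 + 3) = 48/11.
Compare the errors: |x - 35/8| = |83*8 - 35*19|/(19*8) = 1/152, and |x - 48/11| = |83*11 - 48*19|/(19*11) = 1/209.
Cross-multiplying, 1*152 = 152 < 209 = 1*209, so 1/209 is smaller: the intermediate fraction 48/11 is closer to x than 35/8.

48/11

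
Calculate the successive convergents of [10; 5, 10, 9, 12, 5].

10/1, 51/5, 520/51, 4731/464, 57292/5619, 291191/28559

Using the convergent recurrence p_i = a_i*p_{i-1} + p_{i-2}, q_i = a_i*q_{i-1} + q_{i-2} with p_{-2}=0, p_{-1}=1, q_{-2}=1, q_{-1}=0:
  i=0: a_0=10, p_0 = 10*1 + 0 = 10, q_0 = 10*0 + 1 = 1.
  i=1: a_1=5, p_1 = 5*10 + 1 = 51, q_1 = 5*1 + 0 = 5.
  i=2: a_2=10, p_2 = 10*51 + 10 = 520, q_2 = 10*5 + 1 = 51.
  i=3: a_3=9, p_3 = 9*520 + 51 = 4731, q_3 = 9*51 + 5 = 464.
  i=4: a_4=12, p_4 = 12*4731 + 520 = 57292, q_4 = 12*464 + 51 = 5619.
  i=5: a_5=5, p_5 = 5*57292 + 4731 = 291191, q_5 = 5*5619 + 464 = 28559.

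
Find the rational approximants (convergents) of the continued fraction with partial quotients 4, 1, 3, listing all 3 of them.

Using the convergent recurrence p_i = a_i*p_{i-1} + p_{i-2}, q_i = a_i*q_{i-1} + q_{i-2} with p_{-2}=0, p_{-1}=1, q_{-2}=1, q_{-1}=0:
  i=0: a_0=4, p_0 = 4*1 + 0 = 4, q_0 = 4*0 + 1 = 1.
  i=1: a_1=1, p_1 = 1*4 + 1 = 5, q_1 = 1*1 + 0 = 1.
  i=2: a_2=3, p_2 = 3*5 + 4 = 19, q_2 = 3*1 + 1 = 4.

4/1, 5/1, 19/4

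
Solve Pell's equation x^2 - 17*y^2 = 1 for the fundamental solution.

First expand sqrt(17) as a continued fraction. With x_i = (sqrt(17) + m_i)/d_i and (m_0, d_0) = (0, 1): a_0 = floor(sqrt(17)) = 4, since 4^2 = 16 <= 17 < 25 = 5^2.
Iterate m_{i+1} = d_i*a_i - m_i, d_{i+1} = (17 - m_{i+1}^2)/d_i, a_{i+1} = floor((a_0 + m_{i+1})/d_{i+1}):
  m_1 = 1*4 - 0 = 4, d_1 = (17 - 4^2)/1 = 1/1 = 1, a_1 = floor((4 + 4)/1) = 8.
  m_2 = 1*8 - 4 = 4, d_2 = (17 - 4^2)/1 = 1/1 = 1: (m_2, d_2) = (m_1, d_1) = (4, 1), so from here the quotient a_1 repeats; the period length is 1.
So sqrt(17) = [4; (8)] with period length k = 1.
k is odd, so (p_{k-1}, q_{k-1}) only solves x^2 - 17y^2 = -1 and the fundamental solution of x^2 - 17y^2 = 1 is (p_{2k-1}, q_{2k-1}) = (p_1, q_1); compute convergents through index 1, running through the period twice.
Convergents (p_i = a_i*p_{i-1} + p_{i-2}, q_i = a_i*q_{i-1} + q_{i-2} with p_{-2}=0, p_{-1}=1, q_{-2}=1, q_{-1}=0):
  i=0: a_0=4, p_0 = 4*1 + 0 = 4, q_0 = 4*0 + 1 = 1.
  i=1: a_1=8, p_1 = 8*4 + 1 = 33, q_1 = 8*1 + 0 = 8.
Indeed p_0^2 - 17*q_0^2 = 16 - 17 = -1, not +1.
Check: 33^2 - 17*8^2 = 1089 - 1088 = 1, so (x, y) = (33, 8) solves the equation, and by the theorem it is the least positive solution.

(x, y) = (33, 8)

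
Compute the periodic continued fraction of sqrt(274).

Write x_i = (sqrt(274) + m_i)/d_i with (m_0, d_0) = (0, 1). a_0 = floor(sqrt(274)) = 16, since 16^2 = 256 <= 274 < 289 = 17^2.
Iterate m_{i+1} = d_i*a_i - m_i, d_{i+1} = (274 - m_{i+1}^2)/d_i, a_{i+1} = floor((a_0 + m_{i+1})/d_{i+1}):
  m_1 = 1*16 - 0 = 16, d_1 = (274 - 16^2)/1 = 18/1 = 18, a_1 = floor((16 + 16)/18) = 1.
  m_2 = 18*1 - 16 = 2, d_2 = (274 - 2^2)/18 = 270/18 = 15, a_2 = floor((16 + 2)/15) = 1.
  m_3 = 15*1 - 2 = 13, d_3 = (274 - 13^2)/15 = 105/15 = 7, a_3 = floor((16 + 13)/7) = 4.
  m_4 = 7*4 - 13 = 15, d_4 = (274 - 15^2)/7 = 49/7 = 7, a_4 = floor((16 + 15)/7) = 4.
  m_5 = 7*4 - 15 = 13, d_5 = (274 - 13^2)/7 = 105/7 = 15, a_5 = floor((16 + 13)/15) = 1.
  m_6 = 15*1 - 13 = 2, d_6 = (274 - 2^2)/15 = 270/15 = 18, a_6 = floor((16 + 2)/18) = 1.
  m_7 = 18*1 - 2 = 16, d_7 = (274 - 16^2)/18 = 18/18 = 1, a_7 = floor((16 + 16)/1) = 32.
  m_8 = 1*32 - 16 = 16, d_8 = (274 - 16^2)/1 = 18/1 = 18: (m_8, d_8) = (m_1, d_1) = (16, 18), so from here the quotients repeat a_1, ..., a_7; the period length is 7.
Hence the expansion of sqrt(274) is a_0 = 16 followed by the repeating block 1, 1, 4, 4, 1, 1, 32 (period 7).

[16; (1, 1, 4, 4, 1, 1, 32)]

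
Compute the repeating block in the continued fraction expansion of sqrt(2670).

[51; (1, 2, 20, 2, 1, 102)]

Write x_i = (sqrt(2670) + m_i)/d_i with (m_0, d_0) = (0, 1). a_0 = floor(sqrt(2670)) = 51, since 51^2 = 2601 <= 2670 < 2704 = 52^2.
Iterate m_{i+1} = d_i*a_i - m_i, d_{i+1} = (2670 - m_{i+1}^2)/d_i, a_{i+1} = floor((a_0 + m_{i+1})/d_{i+1}):
  m_1 = 1*51 - 0 = 51, d_1 = (2670 - 51^2)/1 = 69/1 = 69, a_1 = floor((51 + 51)/69) = 1.
  m_2 = 69*1 - 51 = 18, d_2 = (2670 - 18^2)/69 = 2346/69 = 34, a_2 = floor((51 + 18)/34) = 2.
  m_3 = 34*2 - 18 = 50, d_3 = (2670 - 50^2)/34 = 170/34 = 5, a_3 = floor((51 + 50)/5) = 20.
  m_4 = 5*20 - 50 = 50, d_4 = (2670 - 50^2)/5 = 170/5 = 34, a_4 = floor((51 + 50)/34) = 2.
  m_5 = 34*2 - 50 = 18, d_5 = (2670 - 18^2)/34 = 2346/34 = 69, a_5 = floor((51 + 18)/69) = 1.
  m_6 = 69*1 - 18 = 51, d_6 = (2670 - 51^2)/69 = 69/69 = 1, a_6 = floor((51 + 51)/1) = 102.
  m_7 = 1*102 - 51 = 51, d_7 = (2670 - 51^2)/1 = 69/1 = 69: (m_7, d_7) = (m_1, d_1) = (51, 69), so from here the quotients repeat a_1, ..., a_6; the period length is 6.
Hence the expansion of sqrt(2670) is a_0 = 51 followed by the repeating block 1, 2, 20, 2, 1, 102 (period 6).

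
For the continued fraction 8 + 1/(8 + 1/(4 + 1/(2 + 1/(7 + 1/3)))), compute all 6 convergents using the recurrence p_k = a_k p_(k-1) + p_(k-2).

Using the convergent recurrence p_i = a_i*p_{i-1} + p_{i-2}, q_i = a_i*q_{i-1} + q_{i-2} with p_{-2}=0, p_{-1}=1, q_{-2}=1, q_{-1}=0:
  i=0: a_0=8, p_0 = 8*1 + 0 = 8, q_0 = 8*0 + 1 = 1.
  i=1: a_1=8, p_1 = 8*8 + 1 = 65, q_1 = 8*1 + 0 = 8.
  i=2: a_2=4, p_2 = 4*65 + 8 = 268, q_2 = 4*8 + 1 = 33.
  i=3: a_3=2, p_3 = 2*268 + 65 = 601, q_3 = 2*33 + 8 = 74.
  i=4: a_4=7, p_4 = 7*601 + 268 = 4475, q_4 = 7*74 + 33 = 551.
  i=5: a_5=3, p_5 = 3*4475 + 601 = 14026, q_5 = 3*551 + 74 = 1727.

8/1, 65/8, 268/33, 601/74, 4475/551, 14026/1727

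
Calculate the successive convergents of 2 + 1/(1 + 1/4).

Using the convergent recurrence p_i = a_i*p_{i-1} + p_{i-2}, q_i = a_i*q_{i-1} + q_{i-2} with p_{-2}=0, p_{-1}=1, q_{-2}=1, q_{-1}=0:
  i=0: a_0=2, p_0 = 2*1 + 0 = 2, q_0 = 2*0 + 1 = 1.
  i=1: a_1=1, p_1 = 1*2 + 1 = 3, q_1 = 1*1 + 0 = 1.
  i=2: a_2=4, p_2 = 4*3 + 2 = 14, q_2 = 4*1 + 1 = 5.

2/1, 3/1, 14/5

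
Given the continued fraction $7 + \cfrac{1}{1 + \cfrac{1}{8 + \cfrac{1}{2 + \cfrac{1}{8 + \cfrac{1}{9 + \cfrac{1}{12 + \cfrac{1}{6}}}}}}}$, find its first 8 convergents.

Using the convergent recurrence p_i = a_i*p_{i-1} + p_{i-2}, q_i = a_i*q_{i-1} + q_{i-2} with p_{-2}=0, p_{-1}=1, q_{-2}=1, q_{-1}=0:
  i=0: a_0=7, p_0 = 7*1 + 0 = 7, q_0 = 7*0 + 1 = 1.
  i=1: a_1=1, p_1 = 1*7 + 1 = 8, q_1 = 1*1 + 0 = 1.
  i=2: a_2=8, p_2 = 8*8 + 7 = 71, q_2 = 8*1 + 1 = 9.
  i=3: a_3=2, p_3 = 2*71 + 8 = 150, q_3 = 2*9 + 1 = 19.
  i=4: a_4=8, p_4 = 8*150 + 71 = 1271, q_4 = 8*19 + 9 = 161.
  i=5: a_5=9, p_5 = 9*1271 + 150 = 11589, q_5 = 9*161 + 19 = 1468.
  i=6: a_6=12, p_6 = 12*11589 + 1271 = 140339, q_6 = 12*1468 + 161 = 17777.
  i=7: a_7=6, p_7 = 6*140339 + 11589 = 853623, q_7 = 6*17777 + 1468 = 108130.

7/1, 8/1, 71/9, 150/19, 1271/161, 11589/1468, 140339/17777, 853623/108130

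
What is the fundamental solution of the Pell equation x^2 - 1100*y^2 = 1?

First expand sqrt(1100) as a continued fraction. With x_i = (sqrt(1100) + m_i)/d_i and (m_0, d_0) = (0, 1): a_0 = floor(sqrt(1100)) = 33, since 33^2 = 1089 <= 1100 < 1156 = 34^2.
Iterate m_{i+1} = d_i*a_i - m_i, d_{i+1} = (1100 - m_{i+1}^2)/d_i, a_{i+1} = floor((a_0 + m_{i+1})/d_{i+1}):
  m_1 = 1*33 - 0 = 33, d_1 = (1100 - 33^2)/1 = 11/1 = 11, a_1 = floor((33 + 33)/11) = 6.
  m_2 = 11*6 - 33 = 33, d_2 = (1100 - 33^2)/11 = 11/11 = 1, a_2 = floor((33 + 33)/1) = 66.
  m_3 = 1*66 - 33 = 33, d_3 = (1100 - 33^2)/1 = 11/1 = 11: (m_3, d_3) = (m_1, d_1) = (33, 11), so from here the quotients repeat a_1, a_2; the period length is 2.
So sqrt(1100) = [33; (6, 66)] with period length k = 2.
k is even, so the fundamental solution of x^2 - 1100y^2 = 1 is (p_{k-1}, q_{k-1}) = (p_1, q_1); compute convergents through index 1.
Convergents (p_i = a_i*p_{i-1} + p_{i-2}, q_i = a_i*q_{i-1} + q_{i-2} with p_{-2}=0, p_{-1}=1, q_{-2}=1, q_{-1}=0):
  i=0: a_0=33, p_0 = 33*1 + 0 = 33, q_0 = 33*0 + 1 = 1.
  i=1: a_1=6, p_1 = 6*33 + 1 = 199, q_1 = 6*1 + 0 = 6.
Check: 199^2 - 1100*6^2 = 39601 - 39600 = 1, so (x, y) = (199, 6) solves the equation, and by the theorem it is the least positive solution.

(x, y) = (199, 6)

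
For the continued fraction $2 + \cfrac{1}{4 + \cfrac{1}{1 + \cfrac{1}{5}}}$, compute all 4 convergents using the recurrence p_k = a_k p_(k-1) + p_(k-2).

2/1, 9/4, 11/5, 64/29

Using the convergent recurrence p_i = a_i*p_{i-1} + p_{i-2}, q_i = a_i*q_{i-1} + q_{i-2} with p_{-2}=0, p_{-1}=1, q_{-2}=1, q_{-1}=0:
  i=0: a_0=2, p_0 = 2*1 + 0 = 2, q_0 = 2*0 + 1 = 1.
  i=1: a_1=4, p_1 = 4*2 + 1 = 9, q_1 = 4*1 + 0 = 4.
  i=2: a_2=1, p_2 = 1*9 + 2 = 11, q_2 = 1*4 + 1 = 5.
  i=3: a_3=5, p_3 = 5*11 + 9 = 64, q_3 = 5*5 + 4 = 29.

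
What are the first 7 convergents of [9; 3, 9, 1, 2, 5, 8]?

9/1, 28/3, 261/28, 289/31, 839/90, 4484/481, 36711/3938

Using the convergent recurrence p_i = a_i*p_{i-1} + p_{i-2}, q_i = a_i*q_{i-1} + q_{i-2} with p_{-2}=0, p_{-1}=1, q_{-2}=1, q_{-1}=0:
  i=0: a_0=9, p_0 = 9*1 + 0 = 9, q_0 = 9*0 + 1 = 1.
  i=1: a_1=3, p_1 = 3*9 + 1 = 28, q_1 = 3*1 + 0 = 3.
  i=2: a_2=9, p_2 = 9*28 + 9 = 261, q_2 = 9*3 + 1 = 28.
  i=3: a_3=1, p_3 = 1*261 + 28 = 289, q_3 = 1*28 + 3 = 31.
  i=4: a_4=2, p_4 = 2*289 + 261 = 839, q_4 = 2*31 + 28 = 90.
  i=5: a_5=5, p_5 = 5*839 + 289 = 4484, q_5 = 5*90 + 31 = 481.
  i=6: a_6=8, p_6 = 8*4484 + 839 = 36711, q_6 = 8*481 + 90 = 3938.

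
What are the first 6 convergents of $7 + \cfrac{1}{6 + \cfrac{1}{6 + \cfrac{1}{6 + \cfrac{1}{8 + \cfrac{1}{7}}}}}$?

Using the convergent recurrence p_i = a_i*p_{i-1} + p_{i-2}, q_i = a_i*q_{i-1} + q_{i-2} with p_{-2}=0, p_{-1}=1, q_{-2}=1, q_{-1}=0:
  i=0: a_0=7, p_0 = 7*1 + 0 = 7, q_0 = 7*0 + 1 = 1.
  i=1: a_1=6, p_1 = 6*7 + 1 = 43, q_1 = 6*1 + 0 = 6.
  i=2: a_2=6, p_2 = 6*43 + 7 = 265, q_2 = 6*6 + 1 = 37.
  i=3: a_3=6, p_3 = 6*265 + 43 = 1633, q_3 = 6*37 + 6 = 228.
  i=4: a_4=8, p_4 = 8*1633 + 265 = 13329, q_4 = 8*228 + 37 = 1861.
  i=5: a_5=7, p_5 = 7*13329 + 1633 = 94936, q_5 = 7*1861 + 228 = 13255.

7/1, 43/6, 265/37, 1633/228, 13329/1861, 94936/13255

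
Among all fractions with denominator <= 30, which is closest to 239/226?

Expand x = 239/226 as a continued fraction with the Euclidean algorithm:
  239 = 1*226 + 13, so a_0 = 1.
  226 = 17*13 + 5, so a_1 = 17.
  13 = 2*5 + 3, so a_2 = 2.
  5 = 1*3 + 2, so a_3 = 1.
  3 = 1*2 + 1, so a_4 = 1.
  2 = 2*1 + 0, so a_5 = 2.
so x = [1; 17, 2, 1, 1, 2].
Convergents (p_i = a_i*p_{i-1} + p_{i-2}, q_i = a_i*q_{i-1} + q_{i-2} with p_{-2}=0, p_{-1}=1, q_{-2}=1, q_{-1}=0), until the denominator exceeds 30:
  i=0: a_0=1, p_0 = 1*1 + 0 = 1, q_0 = 1*0 + 1 = 1.
  i=1: a_1=17, p_1 = 17*1 + 1 = 18, q_1 = 17*1 + 0 = 17.
  i=2: a_2=2, p_2 = 2*18 + 1 = 37, q_2 = 2*17 + 1 = 35.
q_2 = 35 > 30, so the last convergent with denominator <= 30 is p_1/q_1 = 18/17.
The closest fraction with denominator <= 30 is either p_1/q_1 or the intermediate fraction (k*p_1 + p_0)/(k*q_1 + q_0) with the largest k >= 1 whose denominator stays <= 30; these approach x as k grows, and every other convergent or intermediate fraction in range is farther away.
Largest k: floor((30 - q_0)/q_1) = floor((30 - 1)/17) = 1.
That gives (1*18 + 1)/(1*17 + 1) = 19/18.
Compare the errors: |x - 18/17| = |239*17 - 18*226|/(226*17) = 5/3842, and |x - 19/18| = |239*18 - 19*226|/(226*18) = 8/4068.
Cross-multiplying, 5*4068 = 20340 < 30736 = 8*3842, so 5/3842 is smaller: the convergent 18/17 is closer to x than 19/18.

18/17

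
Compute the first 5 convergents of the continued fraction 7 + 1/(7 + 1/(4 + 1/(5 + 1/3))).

Using the convergent recurrence p_i = a_i*p_{i-1} + p_{i-2}, q_i = a_i*q_{i-1} + q_{i-2} with p_{-2}=0, p_{-1}=1, q_{-2}=1, q_{-1}=0:
  i=0: a_0=7, p_0 = 7*1 + 0 = 7, q_0 = 7*0 + 1 = 1.
  i=1: a_1=7, p_1 = 7*7 + 1 = 50, q_1 = 7*1 + 0 = 7.
  i=2: a_2=4, p_2 = 4*50 + 7 = 207, q_2 = 4*7 + 1 = 29.
  i=3: a_3=5, p_3 = 5*207 + 50 = 1085, q_3 = 5*29 + 7 = 152.
  i=4: a_4=3, p_4 = 3*1085 + 207 = 3462, q_4 = 3*152 + 29 = 485.

7/1, 50/7, 207/29, 1085/152, 3462/485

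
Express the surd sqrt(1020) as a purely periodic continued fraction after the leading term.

Write x_i = (sqrt(1020) + m_i)/d_i with (m_0, d_0) = (0, 1). a_0 = floor(sqrt(1020)) = 31, since 31^2 = 961 <= 1020 < 1024 = 32^2.
Iterate m_{i+1} = d_i*a_i - m_i, d_{i+1} = (1020 - m_{i+1}^2)/d_i, a_{i+1} = floor((a_0 + m_{i+1})/d_{i+1}):
  m_1 = 1*31 - 0 = 31, d_1 = (1020 - 31^2)/1 = 59/1 = 59, a_1 = floor((31 + 31)/59) = 1.
  m_2 = 59*1 - 31 = 28, d_2 = (1020 - 28^2)/59 = 236/59 = 4, a_2 = floor((31 + 28)/4) = 14.
  m_3 = 4*14 - 28 = 28, d_3 = (1020 - 28^2)/4 = 236/4 = 59, a_3 = floor((31 + 28)/59) = 1.
  m_4 = 59*1 - 28 = 31, d_4 = (1020 - 31^2)/59 = 59/59 = 1, a_4 = floor((31 + 31)/1) = 62.
  m_5 = 1*62 - 31 = 31, d_5 = (1020 - 31^2)/1 = 59/1 = 59: (m_5, d_5) = (m_1, d_1) = (31, 59), so from here the quotients repeat a_1, ..., a_4; the period length is 4.
Hence the expansion of sqrt(1020) is a_0 = 31 followed by the repeating block 1, 14, 1, 62 (period 4).

[31; (1, 14, 1, 62)]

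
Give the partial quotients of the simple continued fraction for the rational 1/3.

Run the Euclidean algorithm on 1 and 3; the successive quotients are the partial quotients a_0, a_1, ... (each step inverts the fractional part left over by the previous one):
  1 = 0*3 + 1, so a_0 = 0.
  3 = 3*1 + 0, so a_1 = 3.
The remainder reaches 0 after 2 divisions, so the expansion has 2 partial quotients, read off in order.

[0; 3]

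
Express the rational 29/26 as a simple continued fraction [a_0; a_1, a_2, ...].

[1; 8, 1, 2]

Run the Euclidean algorithm on 29 and 26; the successive quotients are the partial quotients a_0, a_1, ... (each step inverts the fractional part left over by the previous one):
  29 = 1*26 + 3, so a_0 = 1.
  26 = 8*3 + 2, so a_1 = 8.
  3 = 1*2 + 1, so a_2 = 1.
  2 = 2*1 + 0, so a_3 = 2.
The remainder reaches 0 after 4 divisions, so the expansion has 4 partial quotients, read off in order.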